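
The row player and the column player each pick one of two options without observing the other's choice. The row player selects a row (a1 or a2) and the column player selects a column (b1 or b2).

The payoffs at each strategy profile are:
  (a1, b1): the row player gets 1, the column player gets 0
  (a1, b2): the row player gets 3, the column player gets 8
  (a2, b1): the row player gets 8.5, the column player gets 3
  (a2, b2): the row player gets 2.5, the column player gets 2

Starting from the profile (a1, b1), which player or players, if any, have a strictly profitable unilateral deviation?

Both

The row player at (a1, b1) earns 1; deviating to a2 yields 8.5 — a strict improvement.
The column player earns 0; deviating to b2 yields 8 — a strict improvement.
Both the row player and the column player have strictly profitable deviations.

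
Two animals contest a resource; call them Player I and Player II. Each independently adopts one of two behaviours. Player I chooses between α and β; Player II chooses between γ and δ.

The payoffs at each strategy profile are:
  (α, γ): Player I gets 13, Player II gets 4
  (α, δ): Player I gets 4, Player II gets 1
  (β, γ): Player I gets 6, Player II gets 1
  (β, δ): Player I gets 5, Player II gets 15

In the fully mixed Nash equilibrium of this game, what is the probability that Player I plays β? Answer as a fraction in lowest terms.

3/17

Let p be the probability that Player I plays α. In a completely mixed equilibrium, Player II must be indifferent between γ and δ.
Player II's expected payoff from γ is 4p + (1−p); from δ it is p + 15(1−p).
Setting these equal: 3p + 1 = −14p + 15, so p = 14/17.
Therefore Player I plays β with probability 1 − 14/17 = 3/17.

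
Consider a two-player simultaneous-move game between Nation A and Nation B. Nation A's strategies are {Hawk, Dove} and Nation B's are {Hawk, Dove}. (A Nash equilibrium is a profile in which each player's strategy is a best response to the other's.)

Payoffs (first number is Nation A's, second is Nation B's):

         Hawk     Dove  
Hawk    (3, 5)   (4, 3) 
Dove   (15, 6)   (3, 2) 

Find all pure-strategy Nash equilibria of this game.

(Hawk, Hawk): Nation A prefers Dove (15 > 3) — not an equilibrium.
(Hawk, Dove): Nation B prefers Hawk (5 > 3) — not an equilibrium.
(Dove, Hawk): Nation A gets 15 ≥ 3 from Hawk, and Nation B gets 6 ≥ 2 from Dove — Nash equilibrium.
(Dove, Dove): Nation A prefers Hawk (4 > 3); Nation B prefers Hawk (6 > 2) — not an equilibrium.

(Dove, Hawk)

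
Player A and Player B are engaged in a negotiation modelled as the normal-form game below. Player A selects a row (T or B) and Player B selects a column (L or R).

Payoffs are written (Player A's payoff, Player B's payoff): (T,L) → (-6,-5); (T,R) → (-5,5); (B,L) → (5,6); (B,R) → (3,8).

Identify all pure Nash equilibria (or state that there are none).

(B, R)

(T, L): Player A prefers B (5 > -6); Player B prefers R (5 > -5) — not an equilibrium.
(T, R): Player A prefers B (3 > -5) — not an equilibrium.
(B, L): Player B prefers R (8 > 6) — not an equilibrium.
(B, R): Player A gets 3 ≥ -5 from T, and Player B gets 8 ≥ 6 from L — Nash equilibrium.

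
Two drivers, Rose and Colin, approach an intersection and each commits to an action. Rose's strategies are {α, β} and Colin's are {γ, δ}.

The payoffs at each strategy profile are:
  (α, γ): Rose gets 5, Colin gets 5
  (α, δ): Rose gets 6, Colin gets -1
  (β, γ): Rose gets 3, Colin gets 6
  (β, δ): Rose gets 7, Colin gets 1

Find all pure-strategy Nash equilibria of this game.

(α, γ)

(α, γ): Rose gets 5 ≥ 3 from β, and Colin gets 5 ≥ -1 from δ — Nash equilibrium.
(α, δ): Rose prefers β (7 > 6); Colin prefers γ (5 > -1) — not an equilibrium.
(β, γ): Rose prefers α (5 > 3) — not an equilibrium.
(β, δ): Colin prefers γ (6 > 1) — not an equilibrium.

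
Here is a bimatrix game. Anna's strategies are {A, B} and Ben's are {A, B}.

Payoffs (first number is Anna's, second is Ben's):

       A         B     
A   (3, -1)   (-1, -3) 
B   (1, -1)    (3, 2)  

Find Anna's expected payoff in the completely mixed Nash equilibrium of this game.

5/3

First find y, the probability Ben plays A, from Anna's indifference between A and B: 3y − (1−y) = y + 3(1−y), giving y = 2/3.
Since Anna is indifferent in equilibrium, Anna's expected payoff equals the payoff from either row against (2/3, 1/3). Using A: 3(2/3) − (1/3) = 5/3.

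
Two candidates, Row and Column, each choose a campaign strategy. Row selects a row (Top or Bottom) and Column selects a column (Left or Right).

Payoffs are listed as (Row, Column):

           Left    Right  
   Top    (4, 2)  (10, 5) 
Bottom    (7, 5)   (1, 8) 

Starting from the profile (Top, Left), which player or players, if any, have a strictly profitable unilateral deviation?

Row at (Top, Left) earns 4; deviating to Bottom yields 7 — a strict improvement.
Column earns 2; deviating to Right yields 5 — a strict improvement.
Both Row and Column have strictly profitable deviations.

Both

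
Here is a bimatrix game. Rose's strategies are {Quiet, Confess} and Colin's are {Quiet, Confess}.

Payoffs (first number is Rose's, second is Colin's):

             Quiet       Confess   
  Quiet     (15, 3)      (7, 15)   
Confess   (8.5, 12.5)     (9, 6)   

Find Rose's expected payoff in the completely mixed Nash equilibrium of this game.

151/17

First find y, the probability Colin plays Quiet, from Rose's indifference between Quiet and Confess: 15y + 7(1−y) = 8.5y + 9(1−y), giving y = 4/17.
Since Rose is indifferent in equilibrium, Rose's expected payoff equals the payoff from either row against (4/17, 13/17). Using Quiet: 15(4/17) + 7(13/17) = 151/17.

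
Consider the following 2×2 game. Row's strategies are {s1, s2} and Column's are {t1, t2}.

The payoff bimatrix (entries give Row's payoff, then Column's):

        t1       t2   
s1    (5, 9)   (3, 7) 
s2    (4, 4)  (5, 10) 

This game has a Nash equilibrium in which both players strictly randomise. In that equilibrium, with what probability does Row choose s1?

Let r be the probability that Row plays s1. In a completely mixed equilibrium, Column must be indifferent between t1 and t2.
Column's expected payoff from t1 is 9r + 4(1−r); from t2 it is 7r + 10(1−r).
Setting these equal: 5r + 4 = −3r + 10, so r = 3/4.

3/4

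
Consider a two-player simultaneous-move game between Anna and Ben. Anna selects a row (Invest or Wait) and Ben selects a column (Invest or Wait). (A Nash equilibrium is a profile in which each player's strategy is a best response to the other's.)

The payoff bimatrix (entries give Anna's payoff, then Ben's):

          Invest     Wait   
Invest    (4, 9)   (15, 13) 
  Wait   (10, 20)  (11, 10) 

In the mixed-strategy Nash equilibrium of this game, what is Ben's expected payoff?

First find p, the probability Anna plays Invest, from Ben's indifference between Invest and Wait: 9p + 20(1−p) = 13p + 10(1−p), giving p = 5/7.
Since Ben is indifferent in equilibrium, Ben's expected payoff equals the payoff from either column against (5/7, 2/7). Using Invest: 9(5/7) + 20(2/7) = 85/7.

85/7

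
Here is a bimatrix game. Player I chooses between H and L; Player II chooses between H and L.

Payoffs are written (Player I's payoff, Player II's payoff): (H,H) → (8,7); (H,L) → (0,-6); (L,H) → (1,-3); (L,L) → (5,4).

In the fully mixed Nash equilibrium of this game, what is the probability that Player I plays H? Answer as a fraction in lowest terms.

Let p be the probability that Player I plays H. In a completely mixed equilibrium, Player II must be indifferent between H and L.
Player II's expected payoff from H is 7p − 3(1−p); from L it is −6p + 4(1−p).
Setting these equal: 10p − 3 = −10p + 4, so p = 7/20.

7/20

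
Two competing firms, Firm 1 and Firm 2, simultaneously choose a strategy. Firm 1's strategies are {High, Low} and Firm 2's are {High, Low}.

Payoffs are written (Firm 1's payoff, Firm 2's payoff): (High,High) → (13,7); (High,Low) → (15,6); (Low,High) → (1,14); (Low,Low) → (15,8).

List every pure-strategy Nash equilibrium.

(High, High)

(High, High): Firm 1 gets 13 ≥ 1 from Low, and Firm 2 gets 7 ≥ 6 from Low — Nash equilibrium.
(High, Low): Firm 2 prefers High (7 > 6) — not an equilibrium.
(Low, High): Firm 1 prefers High (13 > 1) — not an equilibrium.
(Low, Low): Firm 2 prefers High (14 > 8) — not an equilibrium.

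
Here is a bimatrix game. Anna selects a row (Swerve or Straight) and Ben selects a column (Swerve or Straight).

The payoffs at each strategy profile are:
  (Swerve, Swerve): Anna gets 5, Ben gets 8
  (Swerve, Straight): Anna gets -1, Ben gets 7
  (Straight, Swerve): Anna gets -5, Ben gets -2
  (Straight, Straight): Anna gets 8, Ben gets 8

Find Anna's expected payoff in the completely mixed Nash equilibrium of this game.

First find q, the probability Ben plays Swerve, from Anna's indifference between Swerve and Straight: 5q − (1−q) = −5q + 8(1−q), giving q = 9/19.
Since Anna is indifferent in equilibrium, Anna's expected payoff equals the payoff from either row against (9/19, 10/19). Using Swerve: 5(9/19) − (10/19) = 35/19.

35/19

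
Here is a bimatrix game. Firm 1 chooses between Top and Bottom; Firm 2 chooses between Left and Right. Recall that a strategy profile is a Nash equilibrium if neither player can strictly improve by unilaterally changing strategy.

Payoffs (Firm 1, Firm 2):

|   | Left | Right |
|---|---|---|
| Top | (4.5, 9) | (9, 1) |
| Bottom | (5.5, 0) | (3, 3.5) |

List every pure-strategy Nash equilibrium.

(Top, Left): Firm 1 prefers Bottom (5.5 > 4.5) — not an equilibrium.
(Top, Right): Firm 2 prefers Left (9 > 1) — not an equilibrium.
(Bottom, Left): Firm 2 prefers Right (3.5 > 0) — not an equilibrium.
(Bottom, Right): Firm 1 prefers Top (9 > 3) — not an equilibrium.

none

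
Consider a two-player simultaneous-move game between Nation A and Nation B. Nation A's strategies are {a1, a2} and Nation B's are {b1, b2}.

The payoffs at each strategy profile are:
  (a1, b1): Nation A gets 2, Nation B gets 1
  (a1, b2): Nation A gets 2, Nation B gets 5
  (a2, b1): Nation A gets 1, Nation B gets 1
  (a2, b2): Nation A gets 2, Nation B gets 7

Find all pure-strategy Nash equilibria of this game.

(a1, b1): Nation B prefers b2 (5 > 1) — not an equilibrium.
(a1, b2): Nation A gets 2 ≥ 2 from a2, and Nation B gets 5 ≥ 1 from b1 — Nash equilibrium.
(a2, b1): Nation A prefers a1 (2 > 1); Nation B prefers b2 (7 > 1) — not an equilibrium.
(a2, b2): Nation A gets 2 ≥ 2 from a1, and Nation B gets 7 ≥ 1 from b1 — Nash equilibrium.

(a1, b2) and (a2, b2)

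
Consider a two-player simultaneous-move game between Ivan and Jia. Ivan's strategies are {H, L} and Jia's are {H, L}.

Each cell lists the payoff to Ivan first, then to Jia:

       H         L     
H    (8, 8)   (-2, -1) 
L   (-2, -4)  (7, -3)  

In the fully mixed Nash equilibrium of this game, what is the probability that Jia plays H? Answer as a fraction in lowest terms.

Let c be the probability that Jia plays H. In a completely mixed equilibrium, Ivan must be indifferent between H and L.
Ivan's expected payoff from H is 8c − 2(1−c); from L it is −2c + 7(1−c).
Setting these equal: 10c − 2 = −9c + 7, so c = 9/19.

9/19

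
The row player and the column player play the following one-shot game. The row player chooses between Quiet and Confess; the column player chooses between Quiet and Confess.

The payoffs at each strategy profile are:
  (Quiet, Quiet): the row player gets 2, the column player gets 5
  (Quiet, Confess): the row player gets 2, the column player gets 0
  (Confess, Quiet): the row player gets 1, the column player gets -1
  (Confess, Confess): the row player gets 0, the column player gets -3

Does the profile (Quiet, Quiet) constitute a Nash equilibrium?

Yes

At (Quiet, Quiet), the row player earns 2; switching to Confess would give 1, so the row player has no profitable deviation.
The column player earns 5; switching to Confess would give 0, so the column player has no profitable deviation.
Neither player can gain by a unilateral deviation, so this profile is a Nash equilibrium.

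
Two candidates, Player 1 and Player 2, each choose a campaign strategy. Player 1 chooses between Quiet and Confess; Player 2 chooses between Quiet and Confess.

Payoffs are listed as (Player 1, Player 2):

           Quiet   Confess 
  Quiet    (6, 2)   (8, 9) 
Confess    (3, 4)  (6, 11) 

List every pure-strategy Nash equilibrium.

(Quiet, Confess)

(Quiet, Quiet): Player 2 prefers Confess (9 > 2) — not an equilibrium.
(Quiet, Confess): Player 1 gets 8 ≥ 6 from Confess, and Player 2 gets 9 ≥ 2 from Quiet — Nash equilibrium.
(Confess, Quiet): Player 1 prefers Quiet (6 > 3); Player 2 prefers Confess (11 > 4) — not an equilibrium.
(Confess, Confess): Player 1 prefers Quiet (8 > 6) — not an equilibrium.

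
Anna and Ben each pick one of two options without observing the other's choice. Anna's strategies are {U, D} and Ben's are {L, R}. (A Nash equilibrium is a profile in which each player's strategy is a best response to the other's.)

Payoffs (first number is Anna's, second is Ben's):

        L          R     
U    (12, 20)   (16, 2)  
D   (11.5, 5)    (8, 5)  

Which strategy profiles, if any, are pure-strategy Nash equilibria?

(U, L): Anna gets 12 ≥ 11.5 from D, and Ben gets 20 ≥ 2 from R — Nash equilibrium.
(U, R): Ben prefers L (20 > 2) — not an equilibrium.
(D, L): Anna prefers U (12 > 11.5) — not an equilibrium.
(D, R): Anna prefers U (16 > 8) — not an equilibrium.

(U, L)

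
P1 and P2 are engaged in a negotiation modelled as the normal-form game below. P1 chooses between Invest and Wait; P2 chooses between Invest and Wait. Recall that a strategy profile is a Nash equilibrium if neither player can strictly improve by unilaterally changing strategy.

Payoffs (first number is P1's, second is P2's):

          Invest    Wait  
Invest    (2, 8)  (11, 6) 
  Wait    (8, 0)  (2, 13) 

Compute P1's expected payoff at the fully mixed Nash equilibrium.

28/5

First find y, the probability P2 plays Invest, from P1's indifference between Invest and Wait: 2y + 11(1−y) = 8y + 2(1−y), giving y = 3/5.
Since P1 is indifferent in equilibrium, P1's expected payoff equals the payoff from either row against (3/5, 2/5). Using Invest: 2(3/5) + 11(2/5) = 28/5.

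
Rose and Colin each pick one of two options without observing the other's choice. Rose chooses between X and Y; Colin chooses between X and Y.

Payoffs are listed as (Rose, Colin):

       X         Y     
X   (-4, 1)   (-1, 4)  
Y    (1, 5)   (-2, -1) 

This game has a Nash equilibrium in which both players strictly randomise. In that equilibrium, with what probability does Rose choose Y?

1/3

Let x be the probability that Rose plays X. In a completely mixed equilibrium, Colin must be indifferent between X and Y.
Colin's expected payoff from X is x + 5(1−x); from Y it is 4x − (1−x).
Setting these equal: −4x + 5 = 5x − 1, so x = 2/3.
Therefore Rose plays Y with probability 1 − 2/3 = 1/3.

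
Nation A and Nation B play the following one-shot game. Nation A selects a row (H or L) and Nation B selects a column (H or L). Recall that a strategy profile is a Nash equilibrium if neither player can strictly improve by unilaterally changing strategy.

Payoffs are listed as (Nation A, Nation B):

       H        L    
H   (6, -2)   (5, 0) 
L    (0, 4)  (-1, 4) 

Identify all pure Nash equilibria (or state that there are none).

(H, L)

(H, H): Nation B prefers L (0 > -2) — not an equilibrium.
(H, L): Nation A gets 5 ≥ -1 from L, and Nation B gets 0 ≥ -2 from H — Nash equilibrium.
(L, H): Nation A prefers H (6 > 0) — not an equilibrium.
(L, L): Nation A prefers H (5 > -1) — not an equilibrium.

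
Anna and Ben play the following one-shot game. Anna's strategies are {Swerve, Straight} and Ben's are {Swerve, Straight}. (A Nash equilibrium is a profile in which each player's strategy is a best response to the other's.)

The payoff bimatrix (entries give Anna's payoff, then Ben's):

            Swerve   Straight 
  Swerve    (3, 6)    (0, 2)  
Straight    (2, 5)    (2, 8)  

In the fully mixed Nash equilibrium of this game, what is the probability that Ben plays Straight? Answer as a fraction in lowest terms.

Let q be the probability that Ben plays Swerve. In a completely mixed equilibrium, Anna must be indifferent between Swerve and Straight.
Anna's expected payoff from Swerve is 3q; from Straight it is 2q + 2(1−q).
Setting these equal: 3q = 2, so q = 2/3.
Therefore Ben plays Straight with probability 1 − 2/3 = 1/3.

1/3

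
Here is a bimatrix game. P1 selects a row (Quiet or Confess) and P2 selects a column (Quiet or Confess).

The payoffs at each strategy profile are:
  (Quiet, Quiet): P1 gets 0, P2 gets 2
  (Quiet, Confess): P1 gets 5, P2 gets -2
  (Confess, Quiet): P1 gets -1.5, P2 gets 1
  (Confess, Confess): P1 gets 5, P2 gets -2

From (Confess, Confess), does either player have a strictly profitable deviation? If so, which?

P1 at (Confess, Confess) earns 5; deviating to Quiet yields 5 — not better.
P2 earns -2; deviating to Quiet yields 1 — a strict improvement.
Only P2 has a strictly profitable deviation.

P2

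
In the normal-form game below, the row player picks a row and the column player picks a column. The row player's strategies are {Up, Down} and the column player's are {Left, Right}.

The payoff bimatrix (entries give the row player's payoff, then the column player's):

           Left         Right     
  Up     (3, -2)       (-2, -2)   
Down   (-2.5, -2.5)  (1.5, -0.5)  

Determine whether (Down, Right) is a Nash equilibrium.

Yes

At (Down, Right), the row player earns 1.5; switching to Up would give -2, so the row player has no profitable deviation.
The column player earns -0.5; switching to Left would give -2.5, so the column player has no profitable deviation.
Neither player can gain by a unilateral deviation, so this profile is a Nash equilibrium.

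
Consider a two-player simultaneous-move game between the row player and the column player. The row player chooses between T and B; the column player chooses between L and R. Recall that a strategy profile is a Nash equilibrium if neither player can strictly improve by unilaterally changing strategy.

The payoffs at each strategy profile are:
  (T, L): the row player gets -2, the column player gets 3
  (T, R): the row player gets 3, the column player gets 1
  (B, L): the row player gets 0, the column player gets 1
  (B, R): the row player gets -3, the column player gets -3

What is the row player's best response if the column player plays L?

Against L, the row player earns -2 from T and 0 from B.
So B is the best response.

B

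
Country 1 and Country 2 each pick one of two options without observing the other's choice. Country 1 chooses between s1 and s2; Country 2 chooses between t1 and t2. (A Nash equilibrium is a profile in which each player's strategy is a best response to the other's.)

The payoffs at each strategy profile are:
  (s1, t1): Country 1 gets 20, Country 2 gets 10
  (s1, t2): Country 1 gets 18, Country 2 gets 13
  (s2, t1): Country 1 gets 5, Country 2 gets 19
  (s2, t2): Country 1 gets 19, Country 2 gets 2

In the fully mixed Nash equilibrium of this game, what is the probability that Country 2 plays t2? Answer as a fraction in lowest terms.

Let y be the probability that Country 2 plays t1. In a completely mixed equilibrium, Country 1 must be indifferent between s1 and s2.
Country 1's expected payoff from s1 is 20y + 18(1−y); from s2 it is 5y + 19(1−y).
Setting these equal: 2y + 18 = −14y + 19, so y = 1/16.
Therefore Country 2 plays t2 with probability 1 − 1/16 = 15/16.

15/16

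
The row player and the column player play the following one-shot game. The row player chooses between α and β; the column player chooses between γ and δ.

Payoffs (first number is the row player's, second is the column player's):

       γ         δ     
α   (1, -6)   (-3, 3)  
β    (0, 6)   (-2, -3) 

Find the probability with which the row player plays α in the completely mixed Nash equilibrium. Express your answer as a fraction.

Let r be the probability that the row player plays α. In a completely mixed equilibrium, the column player must be indifferent between γ and δ.
The column player's expected payoff from γ is −6r + 6(1−r); from δ it is 3r − 3(1−r).
Setting these equal: −12r + 6 = 6r − 3, so r = 1/2.

1/2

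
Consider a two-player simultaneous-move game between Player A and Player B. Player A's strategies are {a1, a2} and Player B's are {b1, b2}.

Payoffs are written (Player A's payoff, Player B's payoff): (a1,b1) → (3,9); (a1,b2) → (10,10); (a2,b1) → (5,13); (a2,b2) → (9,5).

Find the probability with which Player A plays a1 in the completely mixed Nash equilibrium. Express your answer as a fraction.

8/9

Let x be the probability that Player A plays a1. In a completely mixed equilibrium, Player B must be indifferent between b1 and b2.
Player B's expected payoff from b1 is 9x + 13(1−x); from b2 it is 10x + 5(1−x).
Setting these equal: −4x + 13 = 5x + 5, so x = 8/9.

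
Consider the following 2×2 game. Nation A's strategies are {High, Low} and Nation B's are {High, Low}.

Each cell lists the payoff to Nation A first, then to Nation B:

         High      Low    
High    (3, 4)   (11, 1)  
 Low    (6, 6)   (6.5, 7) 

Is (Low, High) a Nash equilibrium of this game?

No

At (Low, High), Nation A earns 6; switching to High would give 3, so Nation A has no profitable deviation.
Nation B earns 6; switching to Low would give 7, so Nation B would deviate.
Since at least one player can profitably deviate, this is not a Nash equilibrium.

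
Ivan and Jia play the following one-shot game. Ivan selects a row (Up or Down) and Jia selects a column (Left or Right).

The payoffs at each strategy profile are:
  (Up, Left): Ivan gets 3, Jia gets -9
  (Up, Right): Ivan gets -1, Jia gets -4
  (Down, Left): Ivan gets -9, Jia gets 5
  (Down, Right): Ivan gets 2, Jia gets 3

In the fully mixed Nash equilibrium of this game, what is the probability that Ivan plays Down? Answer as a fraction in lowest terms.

Let p be the probability that Ivan plays Up. In a completely mixed equilibrium, Jia must be indifferent between Left and Right.
Jia's expected payoff from Left is −9p + 5(1−p); from Right it is −4p + 3(1−p).
Setting these equal: −14p + 5 = −7p + 3, so p = 2/7.
Therefore Ivan plays Down with probability 1 − 2/7 = 5/7.

5/7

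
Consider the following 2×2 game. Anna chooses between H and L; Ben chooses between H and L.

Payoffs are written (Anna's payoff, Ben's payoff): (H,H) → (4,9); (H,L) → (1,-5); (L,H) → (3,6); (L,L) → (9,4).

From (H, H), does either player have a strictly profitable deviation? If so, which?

Anna at (H, H) earns 4; deviating to L yields 3 — not better.
Ben earns 9; deviating to L yields -5 — not better.
Neither player can strictly improve; the profile is a Nash equilibrium.

Neither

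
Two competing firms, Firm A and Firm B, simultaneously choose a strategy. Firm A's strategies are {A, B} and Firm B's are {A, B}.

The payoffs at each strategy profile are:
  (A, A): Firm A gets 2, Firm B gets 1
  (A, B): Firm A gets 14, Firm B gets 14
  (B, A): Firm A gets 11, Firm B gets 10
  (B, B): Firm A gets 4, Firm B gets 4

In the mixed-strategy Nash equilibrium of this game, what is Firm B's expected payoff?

136/19

First find x, the probability Firm A plays A, from Firm B's indifference between A and B: x + 10(1−x) = 14x + 4(1−x), giving x = 6/19.
Since Firm B is indifferent in equilibrium, Firm B's expected payoff equals the payoff from either column against (6/19, 13/19). Using A: (6/19) + 10(13/19) = 136/19.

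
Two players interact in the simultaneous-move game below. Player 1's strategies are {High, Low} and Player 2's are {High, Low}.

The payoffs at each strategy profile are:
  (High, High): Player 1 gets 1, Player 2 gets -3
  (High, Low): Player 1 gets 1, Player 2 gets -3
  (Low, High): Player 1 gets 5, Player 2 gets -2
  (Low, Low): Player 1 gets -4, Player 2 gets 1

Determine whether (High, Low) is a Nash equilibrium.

Yes

At (High, Low), Player 1 earns 1; switching to Low would give -4, so Player 1 has no profitable deviation.
Player 2 earns -3; switching to High would give -3, so Player 2 has no profitable deviation.
Neither player can gain by a unilateral deviation, so this profile is a Nash equilibrium.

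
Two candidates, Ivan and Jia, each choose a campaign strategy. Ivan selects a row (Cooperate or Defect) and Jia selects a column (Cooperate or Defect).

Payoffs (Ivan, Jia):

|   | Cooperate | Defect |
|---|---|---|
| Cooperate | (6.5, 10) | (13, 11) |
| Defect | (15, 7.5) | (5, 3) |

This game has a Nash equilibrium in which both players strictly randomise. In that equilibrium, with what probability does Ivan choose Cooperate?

Let p be the probability that Ivan plays Cooperate. In a completely mixed equilibrium, Jia must be indifferent between Cooperate and Defect.
Jia's expected payoff from Cooperate is 10p + 7.5(1−p); from Defect it is 11p + 3(1−p).
Setting these equal: 2.5p + 7.5 = 8p + 3, so p = 9/11.

9/11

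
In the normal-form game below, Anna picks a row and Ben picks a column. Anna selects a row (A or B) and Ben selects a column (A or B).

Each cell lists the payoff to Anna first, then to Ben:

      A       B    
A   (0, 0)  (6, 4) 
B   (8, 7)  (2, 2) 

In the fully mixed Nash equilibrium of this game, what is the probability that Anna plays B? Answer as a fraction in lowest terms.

Let x be the probability that Anna plays A. In a completely mixed equilibrium, Ben must be indifferent between A and B.
Ben's expected payoff from A is 7(1−x); from B it is 4x + 2(1−x).
Setting these equal: −7x + 7 = 2x + 2, so x = 5/9.
Therefore Anna plays B with probability 1 − 5/9 = 4/9.

4/9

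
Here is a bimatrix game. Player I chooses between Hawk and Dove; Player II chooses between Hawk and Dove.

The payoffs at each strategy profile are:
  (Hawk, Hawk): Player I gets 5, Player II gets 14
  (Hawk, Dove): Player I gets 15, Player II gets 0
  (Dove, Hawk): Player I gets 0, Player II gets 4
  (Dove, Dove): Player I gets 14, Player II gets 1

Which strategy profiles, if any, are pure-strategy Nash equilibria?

(Hawk, Hawk): Player I gets 5 ≥ 0 from Dove, and Player II gets 14 ≥ 0 from Dove — Nash equilibrium.
(Hawk, Dove): Player II prefers Hawk (14 > 0) — not an equilibrium.
(Dove, Hawk): Player I prefers Hawk (5 > 0) — not an equilibrium.
(Dove, Dove): Player I prefers Hawk (15 > 14); Player II prefers Hawk (4 > 1) — not an equilibrium.

(Hawk, Hawk)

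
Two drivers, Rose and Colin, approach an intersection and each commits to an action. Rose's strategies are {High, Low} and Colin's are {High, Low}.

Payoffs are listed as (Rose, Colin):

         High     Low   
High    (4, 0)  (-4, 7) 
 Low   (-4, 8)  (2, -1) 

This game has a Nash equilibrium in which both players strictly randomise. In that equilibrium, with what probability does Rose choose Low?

7/16

Let x be the probability that Rose plays High. In a completely mixed equilibrium, Colin must be indifferent between High and Low.
Colin's expected payoff from High is 8(1−x); from Low it is 7x − (1−x).
Setting these equal: −8x + 8 = 8x − 1, so x = 9/16.
Therefore Rose plays Low with probability 1 − 9/16 = 7/16.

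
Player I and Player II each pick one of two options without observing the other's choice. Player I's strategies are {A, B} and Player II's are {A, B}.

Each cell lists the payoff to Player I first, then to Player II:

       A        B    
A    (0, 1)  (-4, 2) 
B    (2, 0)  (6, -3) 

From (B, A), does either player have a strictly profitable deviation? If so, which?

Neither

Player I at (B, A) earns 2; deviating to A yields 0 — not better.
Player II earns 0; deviating to B yields -3 — not better.
Neither player can strictly improve; the profile is a Nash equilibrium.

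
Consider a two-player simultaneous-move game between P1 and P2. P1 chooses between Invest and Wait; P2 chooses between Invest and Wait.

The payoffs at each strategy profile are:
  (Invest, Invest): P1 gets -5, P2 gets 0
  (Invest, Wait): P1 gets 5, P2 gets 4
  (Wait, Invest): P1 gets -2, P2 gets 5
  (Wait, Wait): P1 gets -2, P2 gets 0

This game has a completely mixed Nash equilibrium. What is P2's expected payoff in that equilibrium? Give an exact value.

First find p, the probability P1 plays Invest, from P2's indifference between Invest and Wait: 5(1−p) = 4p, giving p = 5/9.
Since P2 is indifferent in equilibrium, P2's expected payoff equals the payoff from either column against (5/9, 4/9). Using Invest: 5(4/9) = 20/9.

20/9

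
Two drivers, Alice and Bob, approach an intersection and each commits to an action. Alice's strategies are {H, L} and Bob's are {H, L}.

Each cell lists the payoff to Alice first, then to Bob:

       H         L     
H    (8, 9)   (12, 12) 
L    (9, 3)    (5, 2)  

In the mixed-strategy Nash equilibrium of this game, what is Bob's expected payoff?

9/2

First find x, the probability Alice plays H, from Bob's indifference between H and L: 9x + 3(1−x) = 12x + 2(1−x), giving x = 1/4.
Since Bob is indifferent in equilibrium, Bob's expected payoff equals the payoff from either column against (1/4, 3/4). Using H: 9(1/4) + 3(3/4) = 9/2.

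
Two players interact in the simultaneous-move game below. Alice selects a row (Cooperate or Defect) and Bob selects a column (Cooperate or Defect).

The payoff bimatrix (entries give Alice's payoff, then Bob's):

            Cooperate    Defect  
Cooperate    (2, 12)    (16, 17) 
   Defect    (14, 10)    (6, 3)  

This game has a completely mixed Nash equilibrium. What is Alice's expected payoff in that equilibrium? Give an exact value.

106/11

First find q, the probability Bob plays Cooperate, from Alice's indifference between Cooperate and Defect: 2q + 16(1−q) = 14q + 6(1−q), giving q = 5/11.
Since Alice is indifferent in equilibrium, Alice's expected payoff equals the payoff from either row against (5/11, 6/11). Using Cooperate: 2(5/11) + 16(6/11) = 106/11.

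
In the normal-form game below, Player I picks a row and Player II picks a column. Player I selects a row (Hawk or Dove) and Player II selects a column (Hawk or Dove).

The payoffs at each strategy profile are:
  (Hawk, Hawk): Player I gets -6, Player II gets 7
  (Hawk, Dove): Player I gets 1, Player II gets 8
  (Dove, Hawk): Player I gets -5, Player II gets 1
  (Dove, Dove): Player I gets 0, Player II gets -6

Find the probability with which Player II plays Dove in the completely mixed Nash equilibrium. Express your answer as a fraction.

1/2

Let q be the probability that Player II plays Hawk. In a completely mixed equilibrium, Player I must be indifferent between Hawk and Dove.
Player I's expected payoff from Hawk is −6q + (1−q); from Dove it is −5q.
Setting these equal: −7q + 1 = −5q, so q = 1/2.
Therefore Player II plays Dove with probability 1 − 1/2 = 1/2.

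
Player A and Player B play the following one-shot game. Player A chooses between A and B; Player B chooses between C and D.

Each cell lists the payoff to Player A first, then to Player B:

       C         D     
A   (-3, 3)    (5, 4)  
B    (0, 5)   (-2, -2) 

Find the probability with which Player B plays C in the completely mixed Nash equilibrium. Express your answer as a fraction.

7/10

Let y be the probability that Player B plays C. In a completely mixed equilibrium, Player A must be indifferent between A and B.
Player A's expected payoff from A is −3y + 5(1−y); from B it is −2(1−y).
Setting these equal: −8y + 5 = 2y − 2, so y = 7/10.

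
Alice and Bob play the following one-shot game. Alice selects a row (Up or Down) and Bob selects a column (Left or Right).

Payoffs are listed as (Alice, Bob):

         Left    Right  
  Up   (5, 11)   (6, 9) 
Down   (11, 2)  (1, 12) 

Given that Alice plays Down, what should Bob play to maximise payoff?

Right

Against Down, Bob earns 2 from Left and 12 from Right.
So Right is the best response.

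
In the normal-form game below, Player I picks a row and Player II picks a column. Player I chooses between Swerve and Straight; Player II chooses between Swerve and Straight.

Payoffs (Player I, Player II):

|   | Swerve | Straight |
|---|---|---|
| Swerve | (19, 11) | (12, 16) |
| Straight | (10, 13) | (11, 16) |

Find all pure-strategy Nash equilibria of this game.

(Swerve, Straight)

(Swerve, Swerve): Player II prefers Straight (16 > 11) — not an equilibrium.
(Swerve, Straight): Player I gets 12 ≥ 11 from Straight, and Player II gets 16 ≥ 11 from Swerve — Nash equilibrium.
(Straight, Swerve): Player I prefers Swerve (19 > 10); Player II prefers Straight (16 > 13) — not an equilibrium.
(Straight, Straight): Player I prefers Swerve (12 > 11) — not an equilibrium.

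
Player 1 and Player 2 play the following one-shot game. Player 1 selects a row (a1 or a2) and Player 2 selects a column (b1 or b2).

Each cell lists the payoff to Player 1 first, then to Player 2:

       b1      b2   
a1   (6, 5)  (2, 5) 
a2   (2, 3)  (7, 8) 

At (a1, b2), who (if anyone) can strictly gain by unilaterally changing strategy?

Player 1

Player 1 at (a1, b2) earns 2; deviating to a2 yields 7 — a strict improvement.
Player 2 earns 5; deviating to b1 yields 5 — not better.
Only Player 1 has a strictly profitable deviation.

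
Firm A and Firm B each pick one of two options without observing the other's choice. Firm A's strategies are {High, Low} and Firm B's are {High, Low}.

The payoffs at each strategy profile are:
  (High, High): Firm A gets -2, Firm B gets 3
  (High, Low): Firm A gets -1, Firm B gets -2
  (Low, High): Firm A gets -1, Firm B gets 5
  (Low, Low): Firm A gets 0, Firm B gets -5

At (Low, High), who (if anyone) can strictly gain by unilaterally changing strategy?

Firm A at (Low, High) earns -1; deviating to High yields -2 — not better.
Firm B earns 5; deviating to Low yields -5 — not better.
Neither player can strictly improve; the profile is a Nash equilibrium.

Neither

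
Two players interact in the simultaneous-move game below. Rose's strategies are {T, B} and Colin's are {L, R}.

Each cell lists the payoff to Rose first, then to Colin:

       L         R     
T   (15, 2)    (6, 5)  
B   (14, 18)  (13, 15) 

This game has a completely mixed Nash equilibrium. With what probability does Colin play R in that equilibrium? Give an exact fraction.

Let c be the probability that Colin plays L. In a completely mixed equilibrium, Rose must be indifferent between T and B.
Rose's expected payoff from T is 15c + 6(1−c); from B it is 14c + 13(1−c).
Setting these equal: 9c + 6 = c + 13, so c = 7/8.
Therefore Colin plays R with probability 1 − 7/8 = 1/8.

1/8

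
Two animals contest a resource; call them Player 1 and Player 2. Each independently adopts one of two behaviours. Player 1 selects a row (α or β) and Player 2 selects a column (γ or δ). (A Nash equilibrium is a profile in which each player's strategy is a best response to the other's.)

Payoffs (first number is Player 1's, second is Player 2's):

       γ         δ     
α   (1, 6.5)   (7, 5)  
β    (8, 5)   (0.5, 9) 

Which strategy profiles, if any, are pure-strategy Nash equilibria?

(α, γ): Player 1 prefers β (8 > 1) — not an equilibrium.
(α, δ): Player 2 prefers γ (6.5 > 5) — not an equilibrium.
(β, γ): Player 2 prefers δ (9 > 5) — not an equilibrium.
(β, δ): Player 1 prefers α (7 > 0.5) — not an equilibrium.

none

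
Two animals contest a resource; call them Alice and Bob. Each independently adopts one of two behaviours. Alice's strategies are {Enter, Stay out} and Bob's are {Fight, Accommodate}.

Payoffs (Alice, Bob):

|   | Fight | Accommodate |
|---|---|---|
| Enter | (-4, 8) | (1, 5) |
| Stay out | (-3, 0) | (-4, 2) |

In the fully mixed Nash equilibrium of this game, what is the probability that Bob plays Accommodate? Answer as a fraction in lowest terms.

Let c be the probability that Bob plays Fight. In a completely mixed equilibrium, Alice must be indifferent between Enter and Stay out.
Alice's expected payoff from Enter is −4c + (1−c); from Stay out it is −3c − 4(1−c).
Setting these equal: −5c + 1 = c − 4, so c = 5/6.
Therefore Bob plays Accommodate with probability 1 − 5/6 = 1/6.

1/6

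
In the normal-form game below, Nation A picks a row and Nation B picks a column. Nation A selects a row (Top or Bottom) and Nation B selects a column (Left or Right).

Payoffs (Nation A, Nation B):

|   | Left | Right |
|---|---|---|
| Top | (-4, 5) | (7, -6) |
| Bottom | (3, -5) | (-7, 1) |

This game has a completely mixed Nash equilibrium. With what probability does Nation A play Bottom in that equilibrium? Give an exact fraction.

11/17

Let p be the probability that Nation A plays Top. In a completely mixed equilibrium, Nation B must be indifferent between Left and Right.
Nation B's expected payoff from Left is 5p − 5(1−p); from Right it is −6p + (1−p).
Setting these equal: 10p − 5 = −7p + 1, so p = 6/17.
Therefore Nation A plays Bottom with probability 1 − 6/17 = 11/17.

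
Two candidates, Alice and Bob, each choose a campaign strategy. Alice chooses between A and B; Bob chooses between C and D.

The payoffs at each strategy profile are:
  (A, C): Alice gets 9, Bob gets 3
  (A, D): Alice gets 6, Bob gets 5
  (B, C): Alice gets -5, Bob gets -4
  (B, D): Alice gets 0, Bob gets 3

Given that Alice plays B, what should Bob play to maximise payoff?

D

Against B, Bob earns -4 from C and 3 from D.
So D is the best response.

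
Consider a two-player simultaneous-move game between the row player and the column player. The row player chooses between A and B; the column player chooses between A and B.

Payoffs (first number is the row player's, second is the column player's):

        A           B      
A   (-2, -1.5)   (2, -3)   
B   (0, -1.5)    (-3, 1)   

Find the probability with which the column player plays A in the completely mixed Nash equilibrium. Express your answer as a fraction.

Let y be the probability that the column player plays A. In a completely mixed equilibrium, the row player must be indifferent between A and B.
The row player's expected payoff from A is −2y + 2(1−y); from B it is −3(1−y).
Setting these equal: −4y + 2 = 3y − 3, so y = 5/7.

5/7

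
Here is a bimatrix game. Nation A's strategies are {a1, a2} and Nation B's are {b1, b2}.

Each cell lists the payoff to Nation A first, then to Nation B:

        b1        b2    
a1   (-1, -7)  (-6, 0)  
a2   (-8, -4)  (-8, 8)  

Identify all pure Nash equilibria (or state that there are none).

(a1, b2)

(a1, b1): Nation B prefers b2 (0 > -7) — not an equilibrium.
(a1, b2): Nation A gets -6 ≥ -8 from a2, and Nation B gets 0 ≥ -7 from b1 — Nash equilibrium.
(a2, b1): Nation A prefers a1 (-1 > -8); Nation B prefers b2 (8 > -4) — not an equilibrium.
(a2, b2): Nation A prefers a1 (-6 > -8) — not an equilibrium.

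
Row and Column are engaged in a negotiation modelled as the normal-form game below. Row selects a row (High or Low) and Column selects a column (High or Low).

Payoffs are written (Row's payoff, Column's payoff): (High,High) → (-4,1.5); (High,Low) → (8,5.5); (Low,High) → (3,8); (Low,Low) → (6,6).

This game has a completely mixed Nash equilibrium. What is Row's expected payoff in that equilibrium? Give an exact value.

First find q, the probability Column plays High, from Row's indifference between High and Low: −4q + 8(1−q) = 3q + 6(1−q), giving q = 2/9.
Since Row is indifferent in equilibrium, Row's expected payoff equals the payoff from either row against (2/9, 7/9). Using High: −4(2/9) + 8(7/9) = 16/3.

16/3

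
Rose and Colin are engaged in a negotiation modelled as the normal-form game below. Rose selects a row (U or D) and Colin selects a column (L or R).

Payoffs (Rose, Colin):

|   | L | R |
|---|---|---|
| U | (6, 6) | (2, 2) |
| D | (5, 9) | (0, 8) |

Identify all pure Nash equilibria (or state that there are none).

(U, L): Rose gets 6 ≥ 5 from D, and Colin gets 6 ≥ 2 from R — Nash equilibrium.
(U, R): Colin prefers L (6 > 2) — not an equilibrium.
(D, L): Rose prefers U (6 > 5) — not an equilibrium.
(D, R): Rose prefers U (2 > 0); Colin prefers L (9 > 8) — not an equilibrium.

(U, L)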